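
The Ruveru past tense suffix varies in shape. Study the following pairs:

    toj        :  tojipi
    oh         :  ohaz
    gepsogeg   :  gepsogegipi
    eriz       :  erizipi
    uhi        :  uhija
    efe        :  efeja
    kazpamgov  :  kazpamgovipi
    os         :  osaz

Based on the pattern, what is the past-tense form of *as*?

The alternation tracks the final sound of the stem — -az when the stem ends in a voiceless consonant (*oh*, *os*); -ipi when the stem ends in a voiced consonant (*toj*, *gepsogeg*, *eriz*, *kazpamgov*); -ja when the stem ends in a vowel (*uhi*, *efe*).
The final sound of *as* is /s/, which is a voiceless consonant, so the suffix is -az, giving *asaz*.

asaz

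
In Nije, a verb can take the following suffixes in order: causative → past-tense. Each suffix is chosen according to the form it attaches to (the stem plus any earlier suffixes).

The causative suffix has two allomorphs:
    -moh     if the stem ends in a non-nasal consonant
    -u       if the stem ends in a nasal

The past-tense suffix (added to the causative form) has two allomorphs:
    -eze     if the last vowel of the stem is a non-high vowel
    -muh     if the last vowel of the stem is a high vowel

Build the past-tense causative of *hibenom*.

hibenomumuh

*hibenom*: final consonant = /m/, a nasal → -u → *hibenomu*.
The causative form *hibenomu*: last vowel = /u/, a high vowel → -muh → *hibenomumuh*.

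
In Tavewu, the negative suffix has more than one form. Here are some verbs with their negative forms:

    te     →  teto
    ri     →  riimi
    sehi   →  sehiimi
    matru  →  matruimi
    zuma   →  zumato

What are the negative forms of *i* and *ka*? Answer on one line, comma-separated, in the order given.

The pattern is height harmony: -imi when the last vowel of the stem is a high vowel (*ri*, *sehi*, *matru*); -to when the last vowel of the stem is a non-high vowel (*te*, *zuma*).
The last vowel of *i* is /i/, which is a high vowel, so the suffix is -imi, giving *iimi*.
*ka* — last vowel /a/ (a non-high vowel) → -to → *kato*.

iimi, kato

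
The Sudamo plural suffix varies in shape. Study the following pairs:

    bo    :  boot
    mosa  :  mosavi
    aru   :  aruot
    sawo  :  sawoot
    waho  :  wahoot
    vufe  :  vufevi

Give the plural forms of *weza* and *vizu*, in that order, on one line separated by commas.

wezavi, vizuot

The pattern is rounding harmony: -ot when the last vowel of the stem is a rounded vowel (*bo*, *aru*, *sawo*, *waho*); -vi when the last vowel of the stem is an unrounded vowel (*mosa*, *vufe*).
The last vowel of *weza* is /a/, which is an unrounded vowel, so the suffix is -vi, giving *wezavi*.
*vizu*: last vowel = /u/, a rounded vowel → -ot → *vizuot*.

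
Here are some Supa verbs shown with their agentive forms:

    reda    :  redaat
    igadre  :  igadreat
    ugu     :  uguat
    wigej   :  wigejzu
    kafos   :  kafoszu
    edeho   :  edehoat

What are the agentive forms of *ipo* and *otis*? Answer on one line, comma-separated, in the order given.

Looking at the final sound of each stem: -zu when the stem ends in a consonant (*wigej*, *kafos*); -at when the stem ends in a vowel (*reda*, *igadre*, *ugu*, *edeho*).
*ipo* — final sound /o/ (a vowel) → -at → *ipoat*.
The final sound of *otis* is /s/, which is a consonant, so the suffix is -zu, giving *otiszu*.

ipoat, otiszu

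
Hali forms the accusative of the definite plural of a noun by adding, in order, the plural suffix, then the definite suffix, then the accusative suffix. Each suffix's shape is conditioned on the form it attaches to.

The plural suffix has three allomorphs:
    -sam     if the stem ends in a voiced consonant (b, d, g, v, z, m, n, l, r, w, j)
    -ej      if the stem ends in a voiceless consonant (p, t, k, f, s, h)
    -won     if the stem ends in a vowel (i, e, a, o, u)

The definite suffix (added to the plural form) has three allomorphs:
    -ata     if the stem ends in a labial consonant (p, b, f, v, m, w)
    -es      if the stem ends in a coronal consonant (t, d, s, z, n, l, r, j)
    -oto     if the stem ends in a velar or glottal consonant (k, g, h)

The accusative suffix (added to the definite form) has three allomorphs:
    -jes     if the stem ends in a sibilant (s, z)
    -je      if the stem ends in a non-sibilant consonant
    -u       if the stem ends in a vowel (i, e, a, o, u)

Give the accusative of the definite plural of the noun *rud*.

*rud* — final sound /d/ (a voiced consonant) → -sam → *rudsam*.
The plural form *rudsam*: final consonant = /m/, labial → -ata → *rudsamata*.
The final sound of the definite form *rudsamata* is /a/, which is a vowel, so the accusative suffix is -u, giving *rudsamatau*.

rudsamatau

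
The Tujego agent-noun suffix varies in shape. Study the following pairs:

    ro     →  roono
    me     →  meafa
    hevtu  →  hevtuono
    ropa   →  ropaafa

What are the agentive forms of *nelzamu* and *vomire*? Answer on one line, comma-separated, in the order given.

nelzamuono, vomireafa

The suffix is conditioned by the last vowel: -ono when the last vowel of the stem is a rounded vowel (*ro*, *hevtu*); -afa when the last vowel of the stem is an unrounded vowel (*me*, *ropa*).
Since the last vowel of *nelzamu* is /u/ (a rounded vowel), it takes -ono, giving *nelzamuono*.
The last vowel of *vomire* is /e/, which is an unrounded vowel, so the suffix is -afa, giving *vomireafa*.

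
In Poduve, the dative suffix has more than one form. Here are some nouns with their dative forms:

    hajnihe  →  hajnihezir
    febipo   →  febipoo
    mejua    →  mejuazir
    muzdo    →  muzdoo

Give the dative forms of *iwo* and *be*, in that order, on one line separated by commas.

The pattern is rounding harmony: -o when the last vowel of the stem is a rounded vowel (*febipo*, *muzdo*); -zir when the last vowel of the stem is an unrounded vowel (*hajnihe*, *mejua*).
Since the last vowel of *iwo* is /o/ (a rounded vowel), it takes -o, giving *iwoo*.
*be*: last vowel = /e/, an unrounded vowel → -zir → *bezir*.

iwoo, bezir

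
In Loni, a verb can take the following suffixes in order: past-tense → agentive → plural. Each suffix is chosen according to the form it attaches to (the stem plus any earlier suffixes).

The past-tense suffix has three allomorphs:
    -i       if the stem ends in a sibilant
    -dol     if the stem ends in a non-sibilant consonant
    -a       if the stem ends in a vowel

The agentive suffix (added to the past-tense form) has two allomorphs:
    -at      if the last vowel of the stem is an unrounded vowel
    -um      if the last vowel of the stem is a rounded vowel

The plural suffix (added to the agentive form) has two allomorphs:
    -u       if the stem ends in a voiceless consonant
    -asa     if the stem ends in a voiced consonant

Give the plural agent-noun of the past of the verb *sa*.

The final sound of *sa* is /a/, which is a vowel, so the past-tense suffix is -a, giving *saa*.
Since the last vowel of the past-tense form *saa* is /a/ (an unrounded vowel), it takes -at, giving *saaat*.
The agentive form *saaat* — final consonant /t/ (voiceless) → -u → *saaatu*.

saaatu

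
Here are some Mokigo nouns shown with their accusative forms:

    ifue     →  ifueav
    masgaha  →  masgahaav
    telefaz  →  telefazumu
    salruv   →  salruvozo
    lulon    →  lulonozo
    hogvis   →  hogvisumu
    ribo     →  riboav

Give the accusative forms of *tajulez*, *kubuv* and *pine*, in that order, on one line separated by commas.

tajulezumu, kubuvozo, pineav

Looking at the final sound of each stem: -umu when the stem ends in a sibilant (*telefaz*, *hogvis*); -ozo when the stem ends in a non-sibilant consonant (*salruv*, *lulon*); -av when the stem ends in a vowel (*ifue*, *masgaha*, *ribo*).
The final sound of *tajulez* is /z/, which is a sibilant, so the suffix is -umu, giving *tajulezumu*.
*kubuv* — final sound /v/ (a non-sibilant consonant) → -ozo → *kubuvozo*.
*pine*: final sound = /e/, a vowel → -av → *pineav*.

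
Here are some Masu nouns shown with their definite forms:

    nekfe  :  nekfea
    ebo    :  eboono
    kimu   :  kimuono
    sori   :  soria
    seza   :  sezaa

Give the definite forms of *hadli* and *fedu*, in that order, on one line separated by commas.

hadlia, feduono

The suffix is conditioned by the last vowel: -ono when the last vowel of the stem is a rounded vowel (*ebo*, *kimu*); -a when the last vowel of the stem is an unrounded vowel (*nekfe*, *sori*, *seza*).
The last vowel of *hadli* is /i/, which is an unrounded vowel, so the suffix is -a, giving *hadlia*.
*fedu*: last vowel = /u/, a rounded vowel → -ono → *feduono*.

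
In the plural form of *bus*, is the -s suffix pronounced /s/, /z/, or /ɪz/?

The stem *bus* ends in a sibilant (/s, z, ʃ, ʒ, tʃ, dʒ/).
The plural suffix surfaces as /ɪz/ after sibilants, /s/ after other voiceless consonants, and /z/ after other voiced sounds.
So the plural -s on *bus* is pronounced /ɪz/.

/ɪz/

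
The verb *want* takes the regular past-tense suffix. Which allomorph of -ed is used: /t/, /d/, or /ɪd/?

/ɪd/

The stem *want* ends in /t/ or /d/.
The -ed suffix is realized as /ɪd/ after /t, d/; as /t/ after other voiceless consonants; and as /d/ after other voiced sounds.
So -ed on *want* is pronounced /ɪd/.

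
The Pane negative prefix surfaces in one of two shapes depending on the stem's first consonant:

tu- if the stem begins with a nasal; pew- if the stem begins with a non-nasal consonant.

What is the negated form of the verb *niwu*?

tuniwu

*niwu* — first consonant /n/ (a nasal) → tu- → *tuniwu*.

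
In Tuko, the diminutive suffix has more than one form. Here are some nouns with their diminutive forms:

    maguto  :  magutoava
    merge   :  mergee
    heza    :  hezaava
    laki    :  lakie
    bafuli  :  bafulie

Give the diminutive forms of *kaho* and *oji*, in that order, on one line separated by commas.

Looking at the last vowel of each stem: -e when the last vowel of the stem is a front vowel (*merge*, *laki*, *bafuli*); -ava when the last vowel of the stem is a back vowel (*maguto*, *heza*).
Since the last vowel of *kaho* is /o/ (a back vowel), it takes -ava, giving *kahoava*.
*oji* — last vowel /i/ (a front vowel) → -e → *ojie*.

kahoava, ojie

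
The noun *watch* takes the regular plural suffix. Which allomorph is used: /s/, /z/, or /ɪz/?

/ɪz/

The stem *watch* ends in a sibilant (/s, z, ʃ, ʒ, tʃ, dʒ/).
The plural suffix surfaces as /ɪz/ after sibilants, /s/ after other voiceless consonants, and /z/ after other voiced sounds.
So the plural -s on *watch* is pronounced /ɪz/.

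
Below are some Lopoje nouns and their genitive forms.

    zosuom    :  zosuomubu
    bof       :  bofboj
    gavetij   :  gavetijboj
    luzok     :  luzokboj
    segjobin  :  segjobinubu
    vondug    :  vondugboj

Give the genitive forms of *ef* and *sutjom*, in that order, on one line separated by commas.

The pattern is nasality of the final consonant: -ubu when the stem ends in a nasal (*zosuom*, *segjobin*); -boj when the stem ends in a non-nasal consonant (*bof*, *gavetij*, *luzok*, *vondug*).
*ef* — final consonant /f/ (non-nasal) → -boj → *efboj*.
*sutjom*: final consonant = /m/, a nasal → -ubu → *sutjomubu*.

efboj, sutjomubu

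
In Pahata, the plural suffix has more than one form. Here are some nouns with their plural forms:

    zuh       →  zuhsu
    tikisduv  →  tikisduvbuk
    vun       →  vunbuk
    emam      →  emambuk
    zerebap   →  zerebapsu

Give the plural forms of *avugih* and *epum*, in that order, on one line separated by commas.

Looking at the final consonant of each stem: -su when the stem ends in a voiceless consonant (*zuh*, *zerebap*); -buk when the stem ends in a voiced consonant (*tikisduv*, *vun*, *emam*).
The final consonant of *avugih* is /h/, which is voiceless, so the suffix is -su, giving *avugihsu*.
The final consonant of *epum* is /m/, which is voiced, so the suffix is -buk, giving *epumbuk*.

avugihsu, epumbuk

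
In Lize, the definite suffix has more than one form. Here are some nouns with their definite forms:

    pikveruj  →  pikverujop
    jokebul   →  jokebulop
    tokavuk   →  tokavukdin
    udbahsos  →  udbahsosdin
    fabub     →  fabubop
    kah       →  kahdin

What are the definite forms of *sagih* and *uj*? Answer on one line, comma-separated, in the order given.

The alternation tracks the final consonant of the stem — -din when the stem ends in a voiceless consonant (*tokavuk*, *udbahsos*, *kah*); -op when the stem ends in a voiced consonant (*pikveruj*, *jokebul*, *fabub*).
*sagih* — final consonant /h/ (voiceless) → -din → *sagihdin*.
The final consonant of *uj* is /j/, which is voiced, so the suffix is -op, giving *ujop*.

sagihdin, ujop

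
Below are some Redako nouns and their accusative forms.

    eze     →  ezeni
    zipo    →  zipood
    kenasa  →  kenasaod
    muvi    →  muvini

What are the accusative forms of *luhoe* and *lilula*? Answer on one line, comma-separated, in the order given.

The pattern is front/back vowel harmony: -ni when the last vowel of the stem is a front vowel (*eze*, *muvi*); -od when the last vowel of the stem is a back vowel (*zipo*, *kenasa*).
*luhoe* — last vowel /e/ (a front vowel) → -ni → *luhoeni*.
Since the last vowel of *lilula* is /a/ (a back vowel), it takes -od, giving *lilulaod*.

luhoeni, lilulaod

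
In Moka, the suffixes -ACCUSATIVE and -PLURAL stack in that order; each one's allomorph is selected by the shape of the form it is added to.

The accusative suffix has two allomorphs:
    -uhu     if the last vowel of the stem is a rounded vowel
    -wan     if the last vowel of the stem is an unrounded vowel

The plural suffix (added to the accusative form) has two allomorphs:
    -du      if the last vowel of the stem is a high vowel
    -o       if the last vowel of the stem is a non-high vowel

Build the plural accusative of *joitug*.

Since the last vowel of *joitug* is /u/ (a rounded vowel), it takes -uhu, giving *joituguhu*.
The accusative form *joituguhu*: last vowel = /u/, a high vowel → -du → *joituguhudu*.

joituguhudu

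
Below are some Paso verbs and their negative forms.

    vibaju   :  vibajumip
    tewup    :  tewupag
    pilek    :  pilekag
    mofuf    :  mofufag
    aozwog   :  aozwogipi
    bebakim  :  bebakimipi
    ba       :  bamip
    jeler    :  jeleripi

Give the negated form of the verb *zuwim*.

zuwimipi

The suffix is conditioned by the final sound: -ag when the stem ends in a voiceless consonant (*tewup*, *pilek*, *mofuf*); -ipi when the stem ends in a voiced consonant (*aozwog*, *bebakim*, *jeler*); -mip when the stem ends in a vowel (*vibaju*, *ba*).
*zuwim*: final sound = /m/, a voiced consonant → -ipi → *zuwimipi*.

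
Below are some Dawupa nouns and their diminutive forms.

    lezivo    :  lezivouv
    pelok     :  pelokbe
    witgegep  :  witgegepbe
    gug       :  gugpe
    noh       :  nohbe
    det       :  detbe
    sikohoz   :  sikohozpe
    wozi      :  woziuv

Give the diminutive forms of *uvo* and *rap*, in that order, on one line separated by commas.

The pattern is voicing of the final sound: -be when the stem ends in a voiceless consonant (*pelok*, *witgegep*, *noh*, *det*); -pe when the stem ends in a voiced consonant (*gug*, *sikohoz*); -uv when the stem ends in a vowel (*lezivo*, *wozi*).
*uvo*: final sound = /o/, a vowel → -uv → *uvouv*.
*rap* — final sound /p/ (a voiceless consonant) → -be → *rapbe*.

uvouv, rapbe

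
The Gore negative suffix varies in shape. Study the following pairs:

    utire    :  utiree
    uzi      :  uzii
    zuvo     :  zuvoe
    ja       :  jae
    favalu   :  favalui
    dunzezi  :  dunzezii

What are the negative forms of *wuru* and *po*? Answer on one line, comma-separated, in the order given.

The suffix is conditioned by the last vowel: -i when the last vowel of the stem is a high vowel (*uzi*, *favalu*, *dunzezi*); -e when the last vowel of the stem is a non-high vowel (*utire*, *zuvo*, *ja*).
The last vowel of *wuru* is /u/, which is a high vowel, so the suffix is -i, giving *wurui*.
*po*: last vowel = /o/, a non-high vowel → -e → *poe*.

wurui, poe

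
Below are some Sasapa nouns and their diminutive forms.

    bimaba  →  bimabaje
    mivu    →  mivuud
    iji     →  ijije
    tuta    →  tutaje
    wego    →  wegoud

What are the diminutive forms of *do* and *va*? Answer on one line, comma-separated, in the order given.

The suffix is conditioned by the last vowel: -ud when the last vowel of the stem is a rounded vowel (*mivu*, *wego*); -je when the last vowel of the stem is an unrounded vowel (*bimaba*, *iji*, *tuta*).
*do* — last vowel /o/ (a rounded vowel) → -ud → *doud*.
The last vowel of *va* is /a/, which is an unrounded vowel, so the suffix is -je, giving *vaje*.

doud, vaje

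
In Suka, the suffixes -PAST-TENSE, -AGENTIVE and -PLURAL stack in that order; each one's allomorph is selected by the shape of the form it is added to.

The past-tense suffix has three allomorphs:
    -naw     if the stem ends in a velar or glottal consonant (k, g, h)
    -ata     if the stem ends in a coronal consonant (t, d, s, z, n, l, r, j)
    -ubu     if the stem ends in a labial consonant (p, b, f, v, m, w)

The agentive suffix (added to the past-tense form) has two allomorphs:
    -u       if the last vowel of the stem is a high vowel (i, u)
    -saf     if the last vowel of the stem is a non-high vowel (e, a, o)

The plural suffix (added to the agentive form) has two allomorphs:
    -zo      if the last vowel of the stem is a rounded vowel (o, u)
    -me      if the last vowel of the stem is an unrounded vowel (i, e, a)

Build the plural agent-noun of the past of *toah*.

Since the final consonant of *toah* is /h/ (velar/glottal), it takes -naw, giving *toahnaw*.
The past-tense form *toahnaw*: last vowel = /a/, a non-high vowel → -saf → *toahnawsaf*.
The agentive form *toahnawsaf* — last vowel /a/ (an unrounded vowel) → -me → *toahnawsafme*.

toahnawsafme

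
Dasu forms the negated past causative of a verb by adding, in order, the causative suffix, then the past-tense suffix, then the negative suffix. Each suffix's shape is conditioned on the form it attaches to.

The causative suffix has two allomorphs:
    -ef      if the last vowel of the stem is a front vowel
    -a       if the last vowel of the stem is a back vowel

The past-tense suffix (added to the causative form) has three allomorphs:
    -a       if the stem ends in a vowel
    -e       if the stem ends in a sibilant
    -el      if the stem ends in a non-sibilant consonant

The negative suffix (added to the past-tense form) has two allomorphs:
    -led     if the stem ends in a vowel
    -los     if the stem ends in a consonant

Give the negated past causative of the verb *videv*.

The last vowel of *videv* is /e/, which is a front vowel, so the causative suffix is -ef, giving *videvef*.
The causative form *videvef*: final sound = /f/, a non-sibilant consonant → -el → *videvefel*.
Since the final sound of the past-tense form *videvefel* is /l/ (a consonant), it takes -los, giving *videvefellos*.

videvefellos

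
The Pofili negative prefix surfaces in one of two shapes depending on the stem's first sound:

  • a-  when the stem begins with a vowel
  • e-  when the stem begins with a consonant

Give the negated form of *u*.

Since the first sound of *u* is /u/ (a vowel), it takes a-, giving *au*.

au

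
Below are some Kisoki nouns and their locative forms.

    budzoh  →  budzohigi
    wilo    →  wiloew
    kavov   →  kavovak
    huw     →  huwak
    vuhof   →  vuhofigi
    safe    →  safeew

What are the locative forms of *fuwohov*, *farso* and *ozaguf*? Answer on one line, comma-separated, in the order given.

fuwohovak, farsoew, ozagufigi

The pattern is voicing of the final sound: -igi when the stem ends in a voiceless consonant (*budzoh*, *vuhof*); -ak when the stem ends in a voiced consonant (*kavov*, *huw*); -ew when the stem ends in a vowel (*wilo*, *safe*).
The final sound of *fuwohov* is /v/, which is a voiced consonant, so the suffix is -ak, giving *fuwohovak*.
The final sound of *farso* is /o/, which is a vowel, so the suffix is -ew, giving *farsoew*.
Since the final sound of *ozaguf* is /f/ (a voiceless consonant), it takes -igi, giving *ozagufigi*.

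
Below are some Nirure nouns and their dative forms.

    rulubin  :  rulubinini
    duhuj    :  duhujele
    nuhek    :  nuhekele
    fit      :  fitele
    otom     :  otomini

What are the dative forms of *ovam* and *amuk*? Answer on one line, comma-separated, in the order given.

ovamini, amukele

Looking at the final consonant of each stem: -ini when the stem ends in a nasal (*rulubin*, *otom*); -ele when the stem ends in a non-nasal consonant (*duhuj*, *nuhek*, *fit*).
*ovam* — final consonant /m/ (a nasal) → -ini → *ovamini*.
The final consonant of *amuk* is /k/, which is non-nasal, so the suffix is -ele, giving *amukele*.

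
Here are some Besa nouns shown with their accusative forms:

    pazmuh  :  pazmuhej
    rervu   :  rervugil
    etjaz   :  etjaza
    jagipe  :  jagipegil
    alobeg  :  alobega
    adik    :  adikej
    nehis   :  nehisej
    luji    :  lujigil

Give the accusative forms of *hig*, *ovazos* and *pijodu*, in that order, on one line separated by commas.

The alternation tracks the final sound of the stem — -ej when the stem ends in a voiceless consonant (*pazmuh*, *adik*, *nehis*); -a when the stem ends in a voiced consonant (*etjaz*, *alobeg*); -gil when the stem ends in a vowel (*rervu*, *jagipe*, *luji*).
The final sound of *hig* is /g/, which is a voiced consonant, so the suffix is -a, giving *higa*.
*ovazos* — final sound /s/ (a voiceless consonant) → -ej → *ovazosej*.
Since the final sound of *pijodu* is /u/ (a vowel), it takes -gil, giving *pijodugil*.

higa, ovazosej, pijodugil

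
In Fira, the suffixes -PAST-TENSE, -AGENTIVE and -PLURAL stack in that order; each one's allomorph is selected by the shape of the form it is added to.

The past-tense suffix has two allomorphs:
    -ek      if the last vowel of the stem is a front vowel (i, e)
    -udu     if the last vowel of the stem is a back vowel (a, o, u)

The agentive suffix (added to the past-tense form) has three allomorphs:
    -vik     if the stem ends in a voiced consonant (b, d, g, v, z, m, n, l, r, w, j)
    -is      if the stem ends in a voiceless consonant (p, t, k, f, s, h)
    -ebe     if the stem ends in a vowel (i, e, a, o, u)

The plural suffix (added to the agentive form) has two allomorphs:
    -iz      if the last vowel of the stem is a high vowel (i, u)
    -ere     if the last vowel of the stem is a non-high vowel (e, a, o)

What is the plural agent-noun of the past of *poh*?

pohuduebeere

Since the last vowel of *poh* is /o/ (a back vowel), it takes -udu, giving *pohudu*.
The final sound of the past-tense form *pohudu* is /u/, which is a vowel, so the agentive suffix is -ebe, giving *pohuduebe*.
The agentive form *pohuduebe* — last vowel /e/ (a non-high vowel) → -ere → *pohuduebeere*.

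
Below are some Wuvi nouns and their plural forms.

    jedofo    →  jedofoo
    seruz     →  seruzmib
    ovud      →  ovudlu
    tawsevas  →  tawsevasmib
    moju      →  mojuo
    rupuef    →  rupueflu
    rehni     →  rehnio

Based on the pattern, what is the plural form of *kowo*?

kowoo

The suffix is conditioned by the final sound: -mib when the stem ends in a sibilant (*seruz*, *tawsevas*); -lu when the stem ends in a non-sibilant consonant (*ovud*, *rupuef*); -o when the stem ends in a vowel (*jedofo*, *moju*, *rehni*).
*kowo* — final sound /o/ (a vowel) → -o → *kowoo*.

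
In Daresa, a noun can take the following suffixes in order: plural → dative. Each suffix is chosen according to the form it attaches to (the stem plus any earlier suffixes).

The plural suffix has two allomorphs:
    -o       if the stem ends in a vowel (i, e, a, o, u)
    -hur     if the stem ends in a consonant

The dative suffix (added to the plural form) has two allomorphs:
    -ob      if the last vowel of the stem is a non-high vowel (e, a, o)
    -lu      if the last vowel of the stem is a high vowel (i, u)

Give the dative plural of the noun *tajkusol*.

tajkusolhurlu

The final sound of *tajkusol* is /l/, which is a consonant, so the plural suffix is -hur, giving *tajkusolhur*.
The plural form *tajkusolhur* — last vowel /u/ (a high vowel) → -lu → *tajkusolhurlu*.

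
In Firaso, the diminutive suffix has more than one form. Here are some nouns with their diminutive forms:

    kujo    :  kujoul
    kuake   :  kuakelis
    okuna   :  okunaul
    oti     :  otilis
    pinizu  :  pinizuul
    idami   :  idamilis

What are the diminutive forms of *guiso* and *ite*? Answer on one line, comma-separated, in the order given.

guisoul, itelis

The suffix is conditioned by the last vowel: -lis when the last vowel of the stem is a front vowel (*kuake*, *oti*, *idami*); -ul when the last vowel of the stem is a back vowel (*kujo*, *okuna*, *pinizu*).
*guiso* — last vowel /o/ (a back vowel) → -ul → *guisoul*.
Since the last vowel of *ite* is /e/ (a front vowel), it takes -lis, giving *itelis*.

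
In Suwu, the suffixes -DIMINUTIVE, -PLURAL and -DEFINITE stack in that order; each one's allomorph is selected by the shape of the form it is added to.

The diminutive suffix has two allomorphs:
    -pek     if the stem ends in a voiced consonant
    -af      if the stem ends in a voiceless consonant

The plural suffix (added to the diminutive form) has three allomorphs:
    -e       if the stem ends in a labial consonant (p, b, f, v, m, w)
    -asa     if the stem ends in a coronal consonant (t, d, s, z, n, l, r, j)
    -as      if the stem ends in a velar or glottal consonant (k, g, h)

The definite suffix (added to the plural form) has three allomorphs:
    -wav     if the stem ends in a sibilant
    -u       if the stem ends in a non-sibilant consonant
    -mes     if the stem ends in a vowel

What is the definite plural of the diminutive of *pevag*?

The final consonant of *pevag* is /g/, which is voiced, so the diminutive suffix is -pek, giving *pevagpek*.
The final consonant of the diminutive form *pevagpek* is /k/, which is velar/glottal, so the plural suffix is -as, giving *pevagpekas*.
The plural form *pevagpekas* — final sound /s/ (a sibilant) → -wav → *pevagpekaswav*.

pevagpekaswav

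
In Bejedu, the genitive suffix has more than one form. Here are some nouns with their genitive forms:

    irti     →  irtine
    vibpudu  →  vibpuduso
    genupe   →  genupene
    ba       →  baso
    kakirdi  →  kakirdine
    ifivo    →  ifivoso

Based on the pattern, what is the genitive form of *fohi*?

fohine

The pattern is front/back vowel harmony: -ne when the last vowel of the stem is a front vowel (*irti*, *genupe*, *kakirdi*); -so when the last vowel of the stem is a back vowel (*vibpudu*, *ba*, *ifivo*).
Since the last vowel of *fohi* is /i/ (a front vowel), it takes -ne, giving *fohine*.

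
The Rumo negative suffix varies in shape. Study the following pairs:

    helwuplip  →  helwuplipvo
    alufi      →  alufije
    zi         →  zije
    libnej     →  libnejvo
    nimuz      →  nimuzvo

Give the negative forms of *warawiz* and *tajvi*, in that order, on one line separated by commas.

The alternation tracks the final sound of the stem — -vo when the stem ends in a consonant (*helwuplip*, *libnej*, *nimuz*); -je when the stem ends in a vowel (*alufi*, *zi*).
*warawiz* — final sound /z/ (a consonant) → -vo → *warawizvo*.
The final sound of *tajvi* is /i/, which is a vowel, so the suffix is -je, giving *tajvije*.

warawizvo, tajvije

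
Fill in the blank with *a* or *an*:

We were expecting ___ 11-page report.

The indefinite article is chosen by the initial *sound* of the following word, not its spelling.
The number *11* is spoken "eleven", beginning with /ɪˈlɛvən/ — a vowel sound.
So the article is *an*: We were expecting an 11-page report.

an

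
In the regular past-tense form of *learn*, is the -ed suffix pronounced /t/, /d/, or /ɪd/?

/d/

The stem *learn* ends in a voiced sound other than /d/.
The -ed suffix is realized as /ɪd/ after /t, d/; as /t/ after other voiceless consonants; and as /d/ after other voiced sounds.
So -ed on *learn* is pronounced /d/.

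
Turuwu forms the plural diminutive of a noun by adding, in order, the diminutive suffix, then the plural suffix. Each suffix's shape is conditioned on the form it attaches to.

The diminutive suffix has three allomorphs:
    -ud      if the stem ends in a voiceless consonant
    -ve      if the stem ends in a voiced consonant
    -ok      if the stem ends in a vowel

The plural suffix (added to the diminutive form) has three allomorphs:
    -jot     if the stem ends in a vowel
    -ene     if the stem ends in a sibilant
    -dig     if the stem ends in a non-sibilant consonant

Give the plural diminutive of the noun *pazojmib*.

pazojmibvejot

Since the final sound of *pazojmib* is /b/ (a voiced consonant), it takes -ve, giving *pazojmibve*.
Since the final sound of the diminutive form *pazojmibve* is /e/ (a vowel), it takes -jot, giving *pazojmibvejot*.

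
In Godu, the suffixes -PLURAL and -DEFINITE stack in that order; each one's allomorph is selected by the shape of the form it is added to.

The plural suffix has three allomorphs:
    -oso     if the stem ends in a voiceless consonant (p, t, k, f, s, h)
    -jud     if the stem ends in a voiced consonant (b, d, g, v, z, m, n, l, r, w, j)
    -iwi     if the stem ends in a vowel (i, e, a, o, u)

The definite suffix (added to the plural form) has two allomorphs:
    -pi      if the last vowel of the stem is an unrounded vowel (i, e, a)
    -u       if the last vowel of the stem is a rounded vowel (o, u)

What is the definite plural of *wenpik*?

wenpikosou

*wenpik*: final sound = /k/, a voiceless consonant → -oso → *wenpikoso*.
The plural form *wenpikoso*: last vowel = /o/, a rounded vowel → -u → *wenpikosou*.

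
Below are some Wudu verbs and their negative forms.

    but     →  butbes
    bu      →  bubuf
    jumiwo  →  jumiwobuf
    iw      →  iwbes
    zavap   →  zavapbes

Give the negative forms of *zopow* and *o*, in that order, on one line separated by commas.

zopowbes, obuf

The suffix is conditioned by the final sound: -bes when the stem ends in a consonant (*but*, *iw*, *zavap*); -buf when the stem ends in a vowel (*bu*, *jumiwo*).
*zopow*: final sound = /w/, a consonant → -bes → *zopowbes*.
*o*: final sound = /o/, a vowel → -buf → *obuf*.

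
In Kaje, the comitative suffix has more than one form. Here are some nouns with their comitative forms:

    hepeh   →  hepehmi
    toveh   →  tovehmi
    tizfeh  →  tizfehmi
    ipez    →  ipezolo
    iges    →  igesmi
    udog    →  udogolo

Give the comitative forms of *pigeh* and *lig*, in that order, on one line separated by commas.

pigehmi, ligolo

The suffix is conditioned by the final consonant: -mi when the stem ends in a voiceless consonant (*hepeh*, *toveh*, *tizfeh*, *iges*); -olo when the stem ends in a voiced consonant (*ipez*, *udog*).
Since the final consonant of *pigeh* is /h/ (voiceless), it takes -mi, giving *pigehmi*.
The final consonant of *lig* is /g/, which is voiced, so the suffix is -olo, giving *ligolo*.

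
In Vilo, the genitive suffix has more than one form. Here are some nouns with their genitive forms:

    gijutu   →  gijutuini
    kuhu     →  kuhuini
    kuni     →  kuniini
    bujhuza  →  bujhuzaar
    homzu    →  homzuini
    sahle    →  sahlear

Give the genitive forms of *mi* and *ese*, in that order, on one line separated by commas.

miini, esear

The alternation tracks the last vowel of the stem — -ini when the last vowel of the stem is a high vowel (*gijutu*, *kuhu*, *kuni*, *homzu*); -ar when the last vowel of the stem is a non-high vowel (*bujhuza*, *sahle*).
The last vowel of *mi* is /i/, which is a high vowel, so the suffix is -ini, giving *miini*.
*ese*: last vowel = /e/, a non-high vowel → -ar → *esear*.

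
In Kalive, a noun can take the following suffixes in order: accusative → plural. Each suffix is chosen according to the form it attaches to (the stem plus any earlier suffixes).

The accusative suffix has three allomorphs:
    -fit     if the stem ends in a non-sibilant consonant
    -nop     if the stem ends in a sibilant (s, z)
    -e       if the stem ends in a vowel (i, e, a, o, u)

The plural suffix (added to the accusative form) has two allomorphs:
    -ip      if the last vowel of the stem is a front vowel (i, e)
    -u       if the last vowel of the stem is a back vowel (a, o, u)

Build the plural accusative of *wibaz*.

wibaznopu

*wibaz*: final sound = /z/, a sibilant → -nop → *wibaznop*.
Since the last vowel of the accusative form *wibaznop* is /o/ (a back vowel), it takes -u, giving *wibaznopu*.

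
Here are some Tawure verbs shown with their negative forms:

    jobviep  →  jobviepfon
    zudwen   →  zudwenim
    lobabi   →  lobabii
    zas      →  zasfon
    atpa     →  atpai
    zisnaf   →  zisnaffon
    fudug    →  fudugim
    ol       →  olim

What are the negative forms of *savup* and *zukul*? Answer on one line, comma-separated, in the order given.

savupfon, zukulim

The alternation tracks the final sound of the stem — -fon when the stem ends in a voiceless consonant (*jobviep*, *zas*, *zisnaf*); -im when the stem ends in a voiced consonant (*zudwen*, *fudug*, *ol*); -i when the stem ends in a vowel (*lobabi*, *atpa*).
*savup* — final sound /p/ (a voiceless consonant) → -fon → *savupfon*.
*zukul*: final sound = /l/, a voiced consonant → -im → *zukulim*.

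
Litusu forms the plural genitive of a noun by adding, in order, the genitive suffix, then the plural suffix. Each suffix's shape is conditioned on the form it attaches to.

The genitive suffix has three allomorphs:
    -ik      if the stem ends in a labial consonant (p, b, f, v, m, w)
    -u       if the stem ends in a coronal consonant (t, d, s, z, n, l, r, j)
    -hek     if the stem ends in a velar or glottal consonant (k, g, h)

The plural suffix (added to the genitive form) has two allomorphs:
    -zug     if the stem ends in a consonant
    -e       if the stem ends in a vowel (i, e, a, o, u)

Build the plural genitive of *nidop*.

nidopikzug

*nidop* — final consonant /p/ (labial) → -ik → *nidopik*.
The genitive form *nidopik* — final sound /k/ (a consonant) → -zug → *nidopikzug*.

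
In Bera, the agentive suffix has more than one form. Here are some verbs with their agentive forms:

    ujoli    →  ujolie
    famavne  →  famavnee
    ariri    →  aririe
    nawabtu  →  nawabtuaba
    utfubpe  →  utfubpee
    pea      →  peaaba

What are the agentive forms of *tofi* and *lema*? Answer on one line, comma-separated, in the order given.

Looking at the last vowel of each stem: -e when the last vowel of the stem is a front vowel (*ujoli*, *famavne*, *ariri*, *utfubpe*); -aba when the last vowel of the stem is a back vowel (*nawabtu*, *pea*).
*tofi*: last vowel = /i/, a front vowel → -e → *tofie*.
*lema*: last vowel = /a/, a back vowel → -aba → *lemaaba*.

tofie, lemaaba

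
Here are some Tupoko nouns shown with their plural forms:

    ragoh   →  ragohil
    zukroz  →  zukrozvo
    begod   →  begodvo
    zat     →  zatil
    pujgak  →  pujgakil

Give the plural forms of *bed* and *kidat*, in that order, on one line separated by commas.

The pattern is voicing of the final consonant: -il when the stem ends in a voiceless consonant (*ragoh*, *zat*, *pujgak*); -vo when the stem ends in a voiced consonant (*zukroz*, *begod*).
Since the final consonant of *bed* is /d/ (voiced), it takes -vo, giving *bedvo*.
The final consonant of *kidat* is /t/, which is voiceless, so the suffix is -il, giving *kidatil*.

bedvo, kidatil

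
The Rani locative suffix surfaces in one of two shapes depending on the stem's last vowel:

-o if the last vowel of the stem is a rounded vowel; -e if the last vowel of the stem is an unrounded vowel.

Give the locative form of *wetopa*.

wetopae

Since the last vowel of *wetopa* is /a/ (an unrounded vowel), it takes -e, giving *wetopae*.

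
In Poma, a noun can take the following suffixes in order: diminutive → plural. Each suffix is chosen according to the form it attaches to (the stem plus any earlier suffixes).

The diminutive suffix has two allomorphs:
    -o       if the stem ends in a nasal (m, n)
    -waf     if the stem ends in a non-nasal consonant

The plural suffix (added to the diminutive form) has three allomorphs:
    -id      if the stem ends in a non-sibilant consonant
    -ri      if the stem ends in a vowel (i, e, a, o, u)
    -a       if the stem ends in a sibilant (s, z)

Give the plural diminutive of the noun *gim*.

The final consonant of *gim* is /m/, which is a nasal, so the diminutive suffix is -o, giving *gimo*.
The final sound of the diminutive form *gimo* is /o/, which is a vowel, so the plural suffix is -ri, giving *gimori*.

gimori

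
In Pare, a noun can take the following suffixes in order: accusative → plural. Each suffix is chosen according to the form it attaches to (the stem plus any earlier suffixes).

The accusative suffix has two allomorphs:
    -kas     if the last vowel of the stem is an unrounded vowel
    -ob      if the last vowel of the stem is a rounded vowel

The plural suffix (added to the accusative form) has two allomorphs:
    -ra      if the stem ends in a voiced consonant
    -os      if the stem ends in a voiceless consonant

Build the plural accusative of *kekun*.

Since the last vowel of *kekun* is /u/ (a rounded vowel), it takes -ob, giving *kekunob*.
The accusative form *kekunob* — final consonant /b/ (voiced) → -ra → *kekunobra*.

kekunobra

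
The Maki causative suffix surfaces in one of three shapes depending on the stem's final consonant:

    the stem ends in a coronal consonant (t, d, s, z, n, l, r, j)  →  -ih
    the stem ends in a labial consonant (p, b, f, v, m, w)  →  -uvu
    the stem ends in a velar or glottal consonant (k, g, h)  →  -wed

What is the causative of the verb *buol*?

*buol* — final consonant /l/ (coronal) → -ih → *buolih*.

buolih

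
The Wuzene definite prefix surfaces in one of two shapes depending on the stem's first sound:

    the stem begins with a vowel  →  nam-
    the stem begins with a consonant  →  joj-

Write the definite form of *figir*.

*figir*: first sound = /f/, a consonant → joj- → *jojfigir*.

jojfigir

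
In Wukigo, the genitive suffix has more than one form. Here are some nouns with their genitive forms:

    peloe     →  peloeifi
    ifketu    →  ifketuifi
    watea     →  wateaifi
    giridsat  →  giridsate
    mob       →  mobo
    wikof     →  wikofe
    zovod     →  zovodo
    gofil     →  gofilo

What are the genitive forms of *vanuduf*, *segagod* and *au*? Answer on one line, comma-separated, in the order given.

Looking at the final sound of each stem: -e when the stem ends in a voiceless consonant (*giridsat*, *wikof*); -o when the stem ends in a voiced consonant (*mob*, *zovod*, *gofil*); -ifi when the stem ends in a vowel (*peloe*, *ifketu*, *watea*).
Since the final sound of *vanuduf* is /f/ (a voiceless consonant), it takes -e, giving *vanudufe*.
*segagod*: final sound = /d/, a voiced consonant → -o → *segagodo*.
*au* — final sound /u/ (a vowel) → -ifi → *auifi*.

vanudufe, segagodo, auifi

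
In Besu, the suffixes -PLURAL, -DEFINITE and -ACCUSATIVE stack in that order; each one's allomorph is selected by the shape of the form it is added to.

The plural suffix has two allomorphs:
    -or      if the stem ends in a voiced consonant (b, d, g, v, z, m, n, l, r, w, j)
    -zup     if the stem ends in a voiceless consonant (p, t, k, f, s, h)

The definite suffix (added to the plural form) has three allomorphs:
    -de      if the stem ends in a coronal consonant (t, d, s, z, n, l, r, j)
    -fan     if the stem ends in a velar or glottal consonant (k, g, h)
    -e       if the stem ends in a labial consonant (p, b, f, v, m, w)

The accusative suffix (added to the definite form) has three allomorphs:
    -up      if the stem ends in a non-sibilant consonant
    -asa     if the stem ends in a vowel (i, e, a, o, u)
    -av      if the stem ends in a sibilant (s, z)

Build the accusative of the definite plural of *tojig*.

*tojig* — final consonant /g/ (voiced) → -or → *tojigor*.
The plural form *tojigor* — final consonant /r/ (coronal) → -de → *tojigorde*.
The definite form *tojigorde* — final sound /e/ (a vowel) → -asa → *tojigordeasa*.

tojigordeasa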